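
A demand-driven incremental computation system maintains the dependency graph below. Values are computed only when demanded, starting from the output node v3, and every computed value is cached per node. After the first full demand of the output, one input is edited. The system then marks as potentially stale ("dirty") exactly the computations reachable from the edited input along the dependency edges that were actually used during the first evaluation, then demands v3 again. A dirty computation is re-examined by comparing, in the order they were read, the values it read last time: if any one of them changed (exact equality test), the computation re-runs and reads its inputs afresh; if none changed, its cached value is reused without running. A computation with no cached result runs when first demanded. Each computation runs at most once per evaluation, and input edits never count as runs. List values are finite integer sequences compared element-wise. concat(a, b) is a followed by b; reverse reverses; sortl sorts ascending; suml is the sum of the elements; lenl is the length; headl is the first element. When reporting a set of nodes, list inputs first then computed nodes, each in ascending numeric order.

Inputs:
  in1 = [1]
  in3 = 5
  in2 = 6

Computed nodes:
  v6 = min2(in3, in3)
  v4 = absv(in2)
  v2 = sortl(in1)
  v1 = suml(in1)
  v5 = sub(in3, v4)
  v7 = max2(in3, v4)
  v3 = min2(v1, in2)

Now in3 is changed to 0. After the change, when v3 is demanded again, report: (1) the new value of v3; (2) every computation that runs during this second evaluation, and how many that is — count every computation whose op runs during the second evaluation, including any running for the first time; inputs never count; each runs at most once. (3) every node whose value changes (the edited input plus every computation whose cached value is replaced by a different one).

New value of v3: 1.
Computations that run: none — 0 in total.
Values that change: in3.
Key observation: in3 is never demanded by the output, so the edit triggers no recomputation at all.

First evaluation (everything demanded from the output):
  v1 = suml([1]) = 1
  v3 = min2(1, 6) = 1

Propagation after the edit:
  in3 feeds no computation that the output demands — nothing is marked dirty and nothing runs.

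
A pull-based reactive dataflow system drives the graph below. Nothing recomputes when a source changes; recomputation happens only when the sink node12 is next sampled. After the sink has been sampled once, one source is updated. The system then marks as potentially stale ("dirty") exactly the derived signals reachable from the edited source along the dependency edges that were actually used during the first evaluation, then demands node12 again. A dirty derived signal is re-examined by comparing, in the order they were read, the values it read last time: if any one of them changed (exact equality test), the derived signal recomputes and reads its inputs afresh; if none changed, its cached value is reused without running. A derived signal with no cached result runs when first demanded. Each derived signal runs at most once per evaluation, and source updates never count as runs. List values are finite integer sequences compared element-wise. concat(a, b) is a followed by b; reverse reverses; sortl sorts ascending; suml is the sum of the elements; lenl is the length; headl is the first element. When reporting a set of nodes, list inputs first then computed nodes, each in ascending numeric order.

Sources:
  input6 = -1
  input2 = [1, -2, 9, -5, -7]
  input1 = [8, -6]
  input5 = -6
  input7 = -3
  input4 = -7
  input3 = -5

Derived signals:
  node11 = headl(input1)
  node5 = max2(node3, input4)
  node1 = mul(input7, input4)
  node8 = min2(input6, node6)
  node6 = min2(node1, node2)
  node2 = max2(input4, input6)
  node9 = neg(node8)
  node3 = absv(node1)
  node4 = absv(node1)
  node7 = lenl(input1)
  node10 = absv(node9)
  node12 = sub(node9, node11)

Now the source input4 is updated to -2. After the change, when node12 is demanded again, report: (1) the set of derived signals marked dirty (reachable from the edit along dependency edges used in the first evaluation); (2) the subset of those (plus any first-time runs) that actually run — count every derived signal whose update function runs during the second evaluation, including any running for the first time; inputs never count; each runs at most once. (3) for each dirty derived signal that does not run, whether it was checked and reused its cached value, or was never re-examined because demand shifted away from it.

First evaluation (everything demanded from the output):
  node1 = mul(-3, -7) = 21
  node2 = max2(-7, -1) = -1
  node6 = min2(21, -1) = -1
  node8 = min2(-1, -1) = -1
  node9 = neg(-1) = 1
  node11 = headl([8, -6]) = 8
  node12 = sub(1, 8) = -7

Propagation after the edit:
  node1: runs — input4 -7->-2; result 6.
  node2: runs — input4 -7->-2; result -1 (same value as before).
  node6: runs — node1 21->6; result -1 (same value as before).
  node8: checked — values it read are unchanged (input6 unchanged, node6 unchanged); reused cached -1 without running.
  node9: checked — values it read are unchanged (node8 unchanged); reused cached 1 without running.
  node12: checked — values it read are unchanged (node9 unchanged, node11 unchanged); reused cached -7 without running.

Key observation: the cutoff stops propagation at node8 — its inputs' values are unchanged, so it reuses its cache.

Marked dirty: node1, node2, node6, node8, node9, node12.
Derived signals that run: node1, node2, node6 — 3 in total.
Checked but reused from cache: node8, node9, node12.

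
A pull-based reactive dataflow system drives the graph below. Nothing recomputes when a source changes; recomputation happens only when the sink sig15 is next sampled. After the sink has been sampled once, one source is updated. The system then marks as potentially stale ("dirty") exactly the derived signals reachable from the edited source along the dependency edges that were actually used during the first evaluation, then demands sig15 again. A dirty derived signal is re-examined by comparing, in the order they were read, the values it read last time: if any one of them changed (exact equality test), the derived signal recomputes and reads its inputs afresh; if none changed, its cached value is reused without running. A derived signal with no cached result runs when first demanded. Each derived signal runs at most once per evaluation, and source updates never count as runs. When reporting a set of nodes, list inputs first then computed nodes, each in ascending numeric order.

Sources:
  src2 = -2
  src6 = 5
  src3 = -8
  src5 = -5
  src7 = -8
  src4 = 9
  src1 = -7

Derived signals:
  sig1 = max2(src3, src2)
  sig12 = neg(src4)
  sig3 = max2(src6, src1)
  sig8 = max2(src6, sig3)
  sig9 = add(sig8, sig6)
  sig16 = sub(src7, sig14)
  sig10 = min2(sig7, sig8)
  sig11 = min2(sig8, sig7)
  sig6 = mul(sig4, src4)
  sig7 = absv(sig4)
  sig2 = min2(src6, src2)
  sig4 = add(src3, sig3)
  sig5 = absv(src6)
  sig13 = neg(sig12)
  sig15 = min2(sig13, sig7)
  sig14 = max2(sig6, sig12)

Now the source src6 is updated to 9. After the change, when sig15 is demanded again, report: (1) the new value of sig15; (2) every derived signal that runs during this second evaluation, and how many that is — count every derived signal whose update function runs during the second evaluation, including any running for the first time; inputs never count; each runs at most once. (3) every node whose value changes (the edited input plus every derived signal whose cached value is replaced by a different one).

First evaluation (everything demanded from the output):
  sig3 = max2(5, -7) = 5
  sig4 = add(-8, 5) = -3
  sig7 = absv(-3) = 3
  sig12 = neg(9) = -9
  sig13 = neg(-9) = 9
  sig15 = min2(9, 3) = 3

Propagation after the edit:
  sig3: runs — src6 5->9; result 9.
  sig4: runs — sig3 5->9; result 1.
  sig7: runs — sig4 -3->1; result 1.
  sig15: runs — sig7 3->1; result 1.

New value of sig15: 1.
Derived signals that run: sig3, sig4, sig7, sig15 — 4 in total.
Values that change: src6, sig3, sig4, sig7, sig15.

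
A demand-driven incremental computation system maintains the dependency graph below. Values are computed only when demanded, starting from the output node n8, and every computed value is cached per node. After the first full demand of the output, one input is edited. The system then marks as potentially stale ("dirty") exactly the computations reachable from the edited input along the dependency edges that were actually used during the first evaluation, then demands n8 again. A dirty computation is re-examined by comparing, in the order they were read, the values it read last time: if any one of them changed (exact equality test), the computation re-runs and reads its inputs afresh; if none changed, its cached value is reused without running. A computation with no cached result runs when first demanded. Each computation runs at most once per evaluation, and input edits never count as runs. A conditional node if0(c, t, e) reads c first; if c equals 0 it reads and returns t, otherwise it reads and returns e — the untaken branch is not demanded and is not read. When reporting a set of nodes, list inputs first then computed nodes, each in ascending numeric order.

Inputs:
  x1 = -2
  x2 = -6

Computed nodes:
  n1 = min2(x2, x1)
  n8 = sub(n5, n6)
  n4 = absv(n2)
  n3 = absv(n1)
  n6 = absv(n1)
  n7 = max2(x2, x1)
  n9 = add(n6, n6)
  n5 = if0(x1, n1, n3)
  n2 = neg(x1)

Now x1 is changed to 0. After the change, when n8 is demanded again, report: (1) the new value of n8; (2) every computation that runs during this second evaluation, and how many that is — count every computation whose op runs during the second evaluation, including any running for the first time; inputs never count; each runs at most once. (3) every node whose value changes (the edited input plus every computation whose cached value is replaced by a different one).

New value of n8: -12.
Computations that run: n1, n5, n8 — 3 in total.
Values that change: x1, n5, n8.
Key observation: a condition flipped, so demand moved to the other branch — n3 is never re-examined.

First evaluation (everything demanded from the output):
  n1 = min2(-6, -2) = -6
  n3 = absv(-6) = 6
  n5 = if0(x1=-2 -> else branch n3) = 6
  n6 = absv(-6) = 6
  n8 = sub(6, 6) = 0

Propagation after the edit:
  n1: runs — x1 -2->0; result -6 (same value as before).
  n3: marked dirty but never re-examined — demand shifted away from it.
  n5: runs — x1 -2->0; result -6.
  n6: checked — values it read are unchanged (n1 unchanged); reused cached 6 without running.
  n8: runs — n5 6->-6; result -12.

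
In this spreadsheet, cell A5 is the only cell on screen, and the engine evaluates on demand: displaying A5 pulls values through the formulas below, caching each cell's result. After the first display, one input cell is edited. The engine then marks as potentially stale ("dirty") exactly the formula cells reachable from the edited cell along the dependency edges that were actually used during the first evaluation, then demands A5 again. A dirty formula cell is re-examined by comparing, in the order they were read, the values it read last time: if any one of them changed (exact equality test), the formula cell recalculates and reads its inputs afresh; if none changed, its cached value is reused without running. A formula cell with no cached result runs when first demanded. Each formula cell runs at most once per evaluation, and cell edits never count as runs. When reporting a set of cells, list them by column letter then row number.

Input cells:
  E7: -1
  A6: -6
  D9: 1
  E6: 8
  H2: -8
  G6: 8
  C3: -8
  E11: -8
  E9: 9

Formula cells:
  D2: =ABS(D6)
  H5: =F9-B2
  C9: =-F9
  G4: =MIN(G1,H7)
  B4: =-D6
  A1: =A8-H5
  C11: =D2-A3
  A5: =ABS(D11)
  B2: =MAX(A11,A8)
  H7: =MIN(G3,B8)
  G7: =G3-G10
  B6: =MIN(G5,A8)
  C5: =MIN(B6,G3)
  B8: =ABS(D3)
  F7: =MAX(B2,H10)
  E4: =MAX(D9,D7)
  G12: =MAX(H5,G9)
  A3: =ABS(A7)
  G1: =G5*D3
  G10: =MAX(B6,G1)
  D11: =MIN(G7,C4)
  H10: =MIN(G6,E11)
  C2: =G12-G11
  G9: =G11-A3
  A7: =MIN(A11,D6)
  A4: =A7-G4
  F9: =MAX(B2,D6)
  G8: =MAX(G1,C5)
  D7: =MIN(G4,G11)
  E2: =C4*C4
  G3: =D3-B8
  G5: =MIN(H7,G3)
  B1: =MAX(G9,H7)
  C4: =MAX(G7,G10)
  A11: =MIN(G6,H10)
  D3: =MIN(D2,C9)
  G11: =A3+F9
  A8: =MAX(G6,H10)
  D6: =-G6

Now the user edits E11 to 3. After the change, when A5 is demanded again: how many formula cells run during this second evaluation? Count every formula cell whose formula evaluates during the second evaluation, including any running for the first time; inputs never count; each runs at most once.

Initial pass — values computed on the first demand:
  D6 = -(8) = -8
  D2 = ABS(-8) = 8
  H10 = MIN(8, -8) = -8
  A8 = MAX(8, -8) = 8
  A11 = MIN(8, -8) = -8
  B2 = MAX(-8, 8) = 8
  F9 = MAX(8, -8) = 8
  C9 = -(8) = -8
  D3 = MIN(8, -8) = -8
  B8 = ABS(-8) = 8
  G3 = -8 - 8 = -16
  H7 = MIN(-16, 8) = -16
  G5 = MIN(-16, -16) = -16
  B6 = MIN(-16, 8) = -16
  G1 = -16 * -8 = 128
  G10 = MAX(-16, 128) = 128
  G7 = -16 - 128 = -144
  C4 = MAX(-144, 128) = 128
  D11 = MIN(-144, 128) = -144
  A5 = ABS(-144) = 144

Second demand — change propagation:
  H10: re-runs because E11 -8->3; new result 3.
  A8: re-runs because H10 -8->3; new result 8 (unchanged).
  A11: re-runs because H10 -8->3; new result 3.
  B2: re-runs because A11 -8->3; new result 8 (unchanged).
  F9: re-examined; everything it read last time is the same (B2 unchanged, D6 unchanged) — cache 8 kept, no run.
  C9: re-examined; everything it read last time is the same (F9 unchanged) — cache -8 kept, no run.
  D3: re-examined; everything it read last time is the same (D2 unchanged, C9 unchanged) — cache -8 kept, no run.
  B8: re-examined; everything it read last time is the same (D3 unchanged) — cache 8 kept, no run.
  G3: re-examined; everything it read last time is the same (D3 unchanged, B8 unchanged) — cache -16 kept, no run.
  H7: re-examined; everything it read last time is the same (G3 unchanged, B8 unchanged) — cache -16 kept, no run.
  G5: re-examined; everything it read last time is the same (H7 unchanged, G3 unchanged) — cache -16 kept, no run.
  B6: re-examined; everything it read last time is the same (G5 unchanged, A8 unchanged) — cache -16 kept, no run.
  G1: re-examined; everything it read last time is the same (G5 unchanged, D3 unchanged) — cache 128 kept, no run.
  G10: re-examined; everything it read last time is the same (B6 unchanged, G1 unchanged) — cache 128 kept, no run.
  G7: re-examined; everything it read last time is the same (G3 unchanged, G10 unchanged) — cache -144 kept, no run.
  C4: re-examined; everything it read last time is the same (G7 unchanged, G10 unchanged) — cache 128 kept, no run.
  D11: re-examined; everything it read last time is the same (G7 unchanged, C4 unchanged) — cache -144 kept, no run.
  A5: re-examined; everything it read last time is the same (D11 unchanged) — cache 144 kept, no run.

The important point: at F9 every value read last time is unchanged, so the dirty flag clears without a run.

Run set: A8, A11, B2, H10 (4 run).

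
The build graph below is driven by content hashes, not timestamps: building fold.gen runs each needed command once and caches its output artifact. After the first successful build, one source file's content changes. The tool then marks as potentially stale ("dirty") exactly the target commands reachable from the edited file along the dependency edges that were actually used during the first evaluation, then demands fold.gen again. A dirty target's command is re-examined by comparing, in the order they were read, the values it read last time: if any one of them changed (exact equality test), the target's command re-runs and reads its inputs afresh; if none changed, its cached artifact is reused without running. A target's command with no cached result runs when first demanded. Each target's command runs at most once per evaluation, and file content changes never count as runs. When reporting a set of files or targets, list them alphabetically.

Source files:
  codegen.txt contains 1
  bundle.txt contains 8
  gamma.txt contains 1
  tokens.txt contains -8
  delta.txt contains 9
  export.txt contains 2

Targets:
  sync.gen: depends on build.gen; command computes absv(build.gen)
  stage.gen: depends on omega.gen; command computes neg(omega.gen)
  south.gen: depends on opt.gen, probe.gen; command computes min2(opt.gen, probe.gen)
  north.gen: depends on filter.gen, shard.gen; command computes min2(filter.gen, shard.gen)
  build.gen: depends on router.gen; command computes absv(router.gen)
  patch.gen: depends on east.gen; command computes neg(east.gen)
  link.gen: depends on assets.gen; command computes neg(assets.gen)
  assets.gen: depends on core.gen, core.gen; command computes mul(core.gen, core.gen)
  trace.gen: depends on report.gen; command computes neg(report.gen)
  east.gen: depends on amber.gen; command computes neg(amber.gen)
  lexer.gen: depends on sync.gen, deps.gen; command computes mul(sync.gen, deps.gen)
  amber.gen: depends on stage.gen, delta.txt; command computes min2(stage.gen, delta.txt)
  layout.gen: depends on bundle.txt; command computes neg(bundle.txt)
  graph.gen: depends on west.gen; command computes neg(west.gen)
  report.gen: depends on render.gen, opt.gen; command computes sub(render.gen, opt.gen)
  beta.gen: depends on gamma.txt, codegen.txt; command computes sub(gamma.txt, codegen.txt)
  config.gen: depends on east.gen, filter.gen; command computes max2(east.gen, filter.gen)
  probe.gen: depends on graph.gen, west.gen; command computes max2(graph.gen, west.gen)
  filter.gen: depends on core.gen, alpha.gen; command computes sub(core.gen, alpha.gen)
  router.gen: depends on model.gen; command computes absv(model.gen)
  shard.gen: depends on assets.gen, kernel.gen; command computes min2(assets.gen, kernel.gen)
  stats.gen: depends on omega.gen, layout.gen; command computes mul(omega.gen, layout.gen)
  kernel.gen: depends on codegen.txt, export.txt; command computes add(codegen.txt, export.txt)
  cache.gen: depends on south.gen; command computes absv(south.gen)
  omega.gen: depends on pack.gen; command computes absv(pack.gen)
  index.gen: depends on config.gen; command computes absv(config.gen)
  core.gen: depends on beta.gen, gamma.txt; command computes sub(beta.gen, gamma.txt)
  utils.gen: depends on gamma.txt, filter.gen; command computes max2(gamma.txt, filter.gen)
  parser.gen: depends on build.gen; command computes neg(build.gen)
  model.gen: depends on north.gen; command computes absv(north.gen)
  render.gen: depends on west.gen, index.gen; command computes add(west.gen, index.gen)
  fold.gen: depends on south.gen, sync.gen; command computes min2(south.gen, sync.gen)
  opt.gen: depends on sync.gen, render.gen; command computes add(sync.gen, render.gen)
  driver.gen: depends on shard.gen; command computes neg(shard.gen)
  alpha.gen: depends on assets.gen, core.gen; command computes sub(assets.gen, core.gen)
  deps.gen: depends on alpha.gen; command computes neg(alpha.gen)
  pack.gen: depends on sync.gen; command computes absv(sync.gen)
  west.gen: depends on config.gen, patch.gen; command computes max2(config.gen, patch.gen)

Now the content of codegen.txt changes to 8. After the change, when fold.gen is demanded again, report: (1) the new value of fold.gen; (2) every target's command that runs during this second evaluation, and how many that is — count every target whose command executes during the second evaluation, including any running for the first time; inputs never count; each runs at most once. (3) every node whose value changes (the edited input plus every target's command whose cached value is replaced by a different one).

Initial pass — values computed on the first demand:
  beta.gen = sub(1, 1) = 0
  core.gen = sub(0, 1) = -1
  assets.gen = mul(-1, -1) = 1
  alpha.gen = sub(1, -1) = 2
  filter.gen = sub(-1, 2) = -3
  kernel.gen = add(1, 2) = 3
  shard.gen = min2(1, 3) = 1
  north.gen = min2(-3, 1) = -3
  model.gen = absv(-3) = 3
  router.gen = absv(3) = 3
  build.gen = absv(3) = 3
  sync.gen = absv(3) = 3
  pack.gen = absv(3) = 3
  omega.gen = absv(3) = 3
  stage.gen = neg(3) = -3
  amber.gen = min2(-3, 9) = -3
  east.gen = neg(-3) = 3
  config.gen = max2(3, -3) = 3
  index.gen = absv(3) = 3
  patch.gen = neg(3) = -3
  west.gen = max2(3, -3) = 3
  graph.gen = neg(3) = -3
  probe.gen = max2(-3, 3) = 3
  render.gen = add(3, 3) = 6
  opt.gen = add(3, 6) = 9
  south.gen = min2(9, 3) = 3
  fold.gen = min2(3, 3) = 3

Second demand — change propagation:
  beta.gen: re-runs because codegen.txt 1->8; new result -7.
  core.gen: re-runs because beta.gen 0->-7; new result -8.
  assets.gen: re-runs because core.gen -1->-8; core.gen -1->-8; new result 64.
  alpha.gen: re-runs because assets.gen 1->64; core.gen -1->-8; new result 72.
  filter.gen: re-runs because core.gen -1->-8; alpha.gen 2->72; new result -80.
  kernel.gen: re-runs because codegen.txt 1->8; new result 10.
  shard.gen: re-runs because assets.gen 1->64; kernel.gen 3->10; new result 10.
  north.gen: re-runs because filter.gen -3->-80; shard.gen 1->10; new result -80.
  model.gen: re-runs because north.gen -3->-80; new result 80.
  router.gen: re-runs because model.gen 3->80; new result 80.
  build.gen: re-runs because router.gen 3->80; new result 80.
  sync.gen: re-runs because build.gen 3->80; new result 80.
  pack.gen: re-runs because sync.gen 3->80; new result 80.
  omega.gen: re-runs because pack.gen 3->80; new result 80.
  stage.gen: re-runs because omega.gen 3->80; new result -80.
  amber.gen: re-runs because stage.gen -3->-80; new result -80.
  east.gen: re-runs because amber.gen -3->-80; new result 80.
  config.gen: re-runs because east.gen 3->80; filter.gen -3->-80; new result 80.
  index.gen: re-runs because config.gen 3->80; new result 80.
  patch.gen: re-runs because east.gen 3->80; new result -80.
  west.gen: re-runs because config.gen 3->80; patch.gen -3->-80; new result 80.
  graph.gen: re-runs because west.gen 3->80; new result -80.
  probe.gen: re-runs because graph.gen -3->-80; west.gen 3->80; new result 80.
  render.gen: re-runs because west.gen 3->80; index.gen 3->80; new result 160.
  opt.gen: re-runs because sync.gen 3->80; render.gen 6->160; new result 240.
  south.gen: re-runs because opt.gen 9->240; probe.gen 3->80; new result 80.
  fold.gen: re-runs because south.gen 3->80; sync.gen 3->80; new result 80.

fold.gen now evaluates to 80.
Run set: alpha.gen, amber.gen, assets.gen, beta.gen, build.gen, config.gen, core.gen, east.gen, filter.gen, fold.gen, graph.gen, index.gen, kernel.gen, model.gen, north.gen, omega.gen, opt.gen, pack.gen, patch.gen, probe.gen, render.gen, router.gen, shard.gen, south.gen, stage.gen, sync.gen, west.gen (27 run).
Changed values: alpha.gen, amber.gen, assets.gen, beta.gen, build.gen, codegen.txt, config.gen, core.gen, east.gen, filter.gen, fold.gen, graph.gen, index.gen, kernel.gen, model.gen, north.gen, omega.gen, opt.gen, pack.gen, patch.gen, probe.gen, render.gen, router.gen, shard.gen, south.gen, stage.gen, sync.gen, west.gen.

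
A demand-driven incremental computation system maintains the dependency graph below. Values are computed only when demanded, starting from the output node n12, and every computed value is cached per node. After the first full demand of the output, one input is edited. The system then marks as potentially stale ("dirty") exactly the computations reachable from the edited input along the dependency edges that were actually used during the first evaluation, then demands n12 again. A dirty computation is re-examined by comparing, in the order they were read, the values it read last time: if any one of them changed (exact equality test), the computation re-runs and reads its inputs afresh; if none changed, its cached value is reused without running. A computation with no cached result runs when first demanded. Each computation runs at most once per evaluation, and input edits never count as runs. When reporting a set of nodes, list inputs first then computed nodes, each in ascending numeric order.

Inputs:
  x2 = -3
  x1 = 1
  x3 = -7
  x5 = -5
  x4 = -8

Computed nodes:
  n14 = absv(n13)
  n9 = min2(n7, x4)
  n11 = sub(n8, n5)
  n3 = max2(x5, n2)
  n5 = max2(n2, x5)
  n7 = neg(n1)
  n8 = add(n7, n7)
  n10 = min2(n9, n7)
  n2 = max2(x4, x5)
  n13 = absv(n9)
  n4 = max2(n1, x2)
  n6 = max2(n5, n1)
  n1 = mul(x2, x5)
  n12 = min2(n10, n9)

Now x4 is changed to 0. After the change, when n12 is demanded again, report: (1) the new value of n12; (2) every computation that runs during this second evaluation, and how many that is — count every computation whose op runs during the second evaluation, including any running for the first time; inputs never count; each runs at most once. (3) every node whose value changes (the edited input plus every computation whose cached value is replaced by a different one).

First evaluation (everything demanded from the output):
  n1 = mul(-3, -5) = 15
  n7 = neg(15) = -15
  n9 = min2(-15, -8) = -15
  n10 = min2(-15, -15) = -15
  n12 = min2(-15, -15) = -15

Propagation after the edit:
  n9: runs — x4 -8->0; result -15 (same value as before).
  n10: checked — values it read are unchanged (n9 unchanged, n7 unchanged); reused cached -15 without running.
  n12: checked — values it read are unchanged (n10 unchanged, n9 unchanged); reused cached -15 without running.

Key observation: the change is absorbed at n9 — it re-runs but produces the same value, and the output's value is unchanged.

New value of n12: -15.
Computations that run: n9 — 1 in total.
Values that change: x4.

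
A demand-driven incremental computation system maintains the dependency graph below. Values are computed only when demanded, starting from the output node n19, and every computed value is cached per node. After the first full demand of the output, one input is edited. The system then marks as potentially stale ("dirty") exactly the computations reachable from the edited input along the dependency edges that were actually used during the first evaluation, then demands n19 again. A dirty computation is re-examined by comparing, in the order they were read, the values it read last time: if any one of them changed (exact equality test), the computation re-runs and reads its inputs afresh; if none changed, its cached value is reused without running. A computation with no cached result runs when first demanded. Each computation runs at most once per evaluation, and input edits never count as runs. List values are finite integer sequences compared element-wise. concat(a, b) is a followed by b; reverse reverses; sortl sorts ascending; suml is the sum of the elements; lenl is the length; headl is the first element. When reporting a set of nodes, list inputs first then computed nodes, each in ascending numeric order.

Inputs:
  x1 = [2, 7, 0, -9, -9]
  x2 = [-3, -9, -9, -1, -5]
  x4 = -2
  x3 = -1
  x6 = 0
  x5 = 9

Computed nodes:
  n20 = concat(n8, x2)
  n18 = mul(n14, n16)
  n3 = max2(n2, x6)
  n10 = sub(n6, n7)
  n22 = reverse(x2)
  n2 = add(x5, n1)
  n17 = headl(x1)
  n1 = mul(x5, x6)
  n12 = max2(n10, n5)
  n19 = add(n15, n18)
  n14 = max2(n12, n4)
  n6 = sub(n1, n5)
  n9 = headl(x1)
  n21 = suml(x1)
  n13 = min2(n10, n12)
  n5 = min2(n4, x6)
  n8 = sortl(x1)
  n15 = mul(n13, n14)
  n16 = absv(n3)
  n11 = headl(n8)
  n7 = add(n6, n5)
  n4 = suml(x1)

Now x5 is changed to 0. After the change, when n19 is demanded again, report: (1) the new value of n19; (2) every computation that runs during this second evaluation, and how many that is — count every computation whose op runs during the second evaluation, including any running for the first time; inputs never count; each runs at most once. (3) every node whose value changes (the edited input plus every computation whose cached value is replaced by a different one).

First evaluation (everything demanded from the output):
  n1 = mul(9, 0) = 0
  n2 = add(9, 0) = 9
  n3 = max2(9, 0) = 9
  n4 = suml([2, 7, 0, -9, -9]) = -9
  n5 = min2(-9, 0) = -9
  n6 = sub(0, -9) = 9
  n7 = add(9, -9) = 0
  n10 = sub(9, 0) = 9
  n12 = max2(9, -9) = 9
  n13 = min2(9, 9) = 9
  n14 = max2(9, -9) = 9
  n15 = mul(9, 9) = 81
  n16 = absv(9) = 9
  n18 = mul(9, 9) = 81
  n19 = add(81, 81) = 162

Propagation after the edit:
  n1: runs — x5 9->0; result 0 (same value as before).
  n2: runs — x5 9->0; result 0.
  n3: runs — n2 9->0; result 0.
  n6: checked — values it read are unchanged (n1 unchanged, n5 unchanged); reused cached 9 without running.
  n7: checked — values it read are unchanged (n6 unchanged, n5 unchanged); reused cached 0 without running.
  n10: checked — values it read are unchanged (n6 unchanged, n7 unchanged); reused cached 9 without running.
  n12: checked — values it read are unchanged (n10 unchanged, n5 unchanged); reused cached 9 without running.
  n13: checked — values it read are unchanged (n10 unchanged, n12 unchanged); reused cached 9 without running.
  n14: checked — values it read are unchanged (n12 unchanged, n4 unchanged); reused cached 9 without running.
  n15: checked — values it read are unchanged (n13 unchanged, n14 unchanged); reused cached 81 without running.
  n16: runs — n3 9->0; result 0.
  n18: runs — n16 9->0; result 0.
  n19: runs — n18 81->0; result 81.

Key observation: the cutoff stops propagation at n6 — its inputs' values are unchanged, so it reuses its cache.

New value of n19: 81.
Computations that run: n1, n2, n3, n16, n18, n19 — 6 in total.
Values that change: x5, n2, n3, n16, n18, n19.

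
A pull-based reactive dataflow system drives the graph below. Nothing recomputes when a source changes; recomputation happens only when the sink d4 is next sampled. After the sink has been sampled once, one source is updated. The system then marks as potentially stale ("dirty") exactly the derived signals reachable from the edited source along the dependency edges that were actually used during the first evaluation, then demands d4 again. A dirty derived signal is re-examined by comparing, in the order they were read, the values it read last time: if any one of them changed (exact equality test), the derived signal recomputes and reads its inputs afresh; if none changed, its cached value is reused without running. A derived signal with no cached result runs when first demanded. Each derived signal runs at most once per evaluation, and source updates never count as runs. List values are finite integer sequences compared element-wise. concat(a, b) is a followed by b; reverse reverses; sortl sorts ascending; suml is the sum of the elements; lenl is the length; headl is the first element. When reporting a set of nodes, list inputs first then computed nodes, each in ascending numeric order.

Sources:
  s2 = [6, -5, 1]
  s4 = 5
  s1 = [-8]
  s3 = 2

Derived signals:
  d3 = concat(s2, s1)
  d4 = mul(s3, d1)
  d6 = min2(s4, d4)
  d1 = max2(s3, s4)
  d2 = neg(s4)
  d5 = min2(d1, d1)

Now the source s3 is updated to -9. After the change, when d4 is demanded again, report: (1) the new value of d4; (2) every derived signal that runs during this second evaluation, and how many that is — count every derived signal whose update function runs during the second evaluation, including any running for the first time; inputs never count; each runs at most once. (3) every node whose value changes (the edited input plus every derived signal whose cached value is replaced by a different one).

First evaluation (everything demanded from the output):
  d1 = max2(2, 5) = 5
  d4 = mul(2, 5) = 10

Propagation after the edit:
  d1: runs — s3 2->-9; result 5 (same value as before).
  d4: runs — s3 2->-9; result -45.

New value of d4: -45.
Derived signals that run: d1, d4 — 2 in total.
Values that change: s3, d4.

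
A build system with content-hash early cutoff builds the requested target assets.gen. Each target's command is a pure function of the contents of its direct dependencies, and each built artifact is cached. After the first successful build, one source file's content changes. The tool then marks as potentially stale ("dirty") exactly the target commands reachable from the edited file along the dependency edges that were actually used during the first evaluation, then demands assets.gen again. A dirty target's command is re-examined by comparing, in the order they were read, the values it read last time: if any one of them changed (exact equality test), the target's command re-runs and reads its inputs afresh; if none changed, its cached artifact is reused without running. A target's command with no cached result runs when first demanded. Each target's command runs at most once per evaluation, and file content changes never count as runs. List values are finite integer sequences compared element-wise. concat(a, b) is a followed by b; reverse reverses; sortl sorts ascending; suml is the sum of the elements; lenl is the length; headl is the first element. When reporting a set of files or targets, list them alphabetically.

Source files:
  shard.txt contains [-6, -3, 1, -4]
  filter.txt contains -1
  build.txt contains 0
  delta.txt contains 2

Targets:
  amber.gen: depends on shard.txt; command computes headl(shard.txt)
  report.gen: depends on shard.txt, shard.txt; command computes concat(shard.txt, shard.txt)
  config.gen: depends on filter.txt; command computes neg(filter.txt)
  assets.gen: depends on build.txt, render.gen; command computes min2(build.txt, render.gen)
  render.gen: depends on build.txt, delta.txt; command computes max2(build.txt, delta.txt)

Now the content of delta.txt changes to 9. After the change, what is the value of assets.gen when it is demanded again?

First evaluation (everything demanded from the output):
  render.gen = max2(0, 2) = 2
  assets.gen = min2(0, 2) = 0

Propagation after the edit:
  render.gen: runs — delta.txt 2->9; result 9.
  assets.gen: runs — render.gen 2->9; result 0 (same value as before).

New value of assets.gen: 0.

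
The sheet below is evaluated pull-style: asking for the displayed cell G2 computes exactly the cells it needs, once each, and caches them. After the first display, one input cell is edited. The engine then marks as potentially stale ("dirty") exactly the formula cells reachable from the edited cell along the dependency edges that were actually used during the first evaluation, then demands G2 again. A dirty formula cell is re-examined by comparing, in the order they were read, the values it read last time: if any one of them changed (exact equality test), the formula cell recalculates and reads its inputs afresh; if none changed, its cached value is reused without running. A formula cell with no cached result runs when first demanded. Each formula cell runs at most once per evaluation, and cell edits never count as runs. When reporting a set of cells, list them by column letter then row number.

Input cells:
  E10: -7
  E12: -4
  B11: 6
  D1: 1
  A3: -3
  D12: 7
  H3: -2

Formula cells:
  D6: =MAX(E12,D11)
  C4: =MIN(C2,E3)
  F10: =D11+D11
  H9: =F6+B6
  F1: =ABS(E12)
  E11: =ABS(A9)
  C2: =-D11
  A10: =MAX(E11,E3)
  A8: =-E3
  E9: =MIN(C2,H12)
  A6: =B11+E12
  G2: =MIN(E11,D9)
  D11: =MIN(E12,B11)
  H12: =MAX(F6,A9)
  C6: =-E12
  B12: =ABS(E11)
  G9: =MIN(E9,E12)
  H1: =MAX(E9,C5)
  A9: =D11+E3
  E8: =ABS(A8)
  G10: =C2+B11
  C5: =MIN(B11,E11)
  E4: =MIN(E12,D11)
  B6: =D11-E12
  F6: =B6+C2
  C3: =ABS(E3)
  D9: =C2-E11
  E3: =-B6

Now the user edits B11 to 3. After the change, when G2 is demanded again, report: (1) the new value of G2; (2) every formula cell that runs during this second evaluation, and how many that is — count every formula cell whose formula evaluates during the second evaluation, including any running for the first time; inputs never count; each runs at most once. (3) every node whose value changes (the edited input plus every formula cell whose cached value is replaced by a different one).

First demand of the output computes:
  D11 = MIN(-4, 6) = -4
  B6 = -4 - -4 = 0
  C2 = -(-4) = 4
  E3 = -(0) = 0
  A9 = -4 + 0 = -4
  E11 = ABS(-4) = 4
  D9 = 4 - 4 = 0
  G2 = MIN(4, 0) = 0

After the edit, cleaning proceeds:
  D11: a read changed (B11 6->3) — executes, giving -4 — identical to its old value.
  B6: dirty, but its reads are unchanged (D11 unchanged, E12 unchanged); cached 0 stands.
  C2: dirty, but its reads are unchanged (D11 unchanged); cached 4 stands.
  E3: dirty, but its reads are unchanged (B6 unchanged); cached 0 stands.
  A9: dirty, but its reads are unchanged (D11 unchanged, E3 unchanged); cached -4 stands.
  E11: dirty, but its reads are unchanged (A9 unchanged); cached 4 stands.
  D9: dirty, but its reads are unchanged (C2 unchanged, E11 unchanged); cached 0 stands.
  G2: dirty, but its reads are unchanged (E11 unchanged, D9 unchanged); cached 0 stands.

Note the absorption at D11: it re-runs yet its value is the same, leaving the output's value untouched.

Demanding G2 again yields 0.
1 formula cells run: D11.
The nodes whose values change: B11.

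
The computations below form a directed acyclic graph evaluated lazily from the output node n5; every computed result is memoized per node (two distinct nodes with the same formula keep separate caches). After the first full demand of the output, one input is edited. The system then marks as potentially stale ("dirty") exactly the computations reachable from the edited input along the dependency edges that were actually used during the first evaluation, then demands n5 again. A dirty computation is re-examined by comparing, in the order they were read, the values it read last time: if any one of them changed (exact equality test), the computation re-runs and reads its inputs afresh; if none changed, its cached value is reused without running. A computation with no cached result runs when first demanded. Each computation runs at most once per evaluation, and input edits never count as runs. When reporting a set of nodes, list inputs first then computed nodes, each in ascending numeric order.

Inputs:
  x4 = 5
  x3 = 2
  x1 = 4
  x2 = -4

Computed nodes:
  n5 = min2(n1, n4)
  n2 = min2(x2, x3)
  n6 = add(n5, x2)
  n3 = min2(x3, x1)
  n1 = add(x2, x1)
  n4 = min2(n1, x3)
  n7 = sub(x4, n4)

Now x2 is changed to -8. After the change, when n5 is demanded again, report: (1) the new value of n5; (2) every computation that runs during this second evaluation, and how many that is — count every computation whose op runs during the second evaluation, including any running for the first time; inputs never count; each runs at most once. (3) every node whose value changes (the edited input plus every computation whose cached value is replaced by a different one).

Demanding n5 again yields -4.
3 computations run: n1, n4, n5.
The nodes whose values change: x2, n1, n4, n5.

First demand of the output computes:
  n1 = add(-4, 4) = 0
  n4 = min2(0, 2) = 0
  n5 = min2(0, 0) = 0

After the edit, cleaning proceeds:
  n1: a read changed (x2 -4->-8) — executes, giving -4.
  n4: a read changed (n1 0->-4) — executes, giving -4.
  n5: a read changed (n1 0->-4; n4 0->-4) — executes, giving -4.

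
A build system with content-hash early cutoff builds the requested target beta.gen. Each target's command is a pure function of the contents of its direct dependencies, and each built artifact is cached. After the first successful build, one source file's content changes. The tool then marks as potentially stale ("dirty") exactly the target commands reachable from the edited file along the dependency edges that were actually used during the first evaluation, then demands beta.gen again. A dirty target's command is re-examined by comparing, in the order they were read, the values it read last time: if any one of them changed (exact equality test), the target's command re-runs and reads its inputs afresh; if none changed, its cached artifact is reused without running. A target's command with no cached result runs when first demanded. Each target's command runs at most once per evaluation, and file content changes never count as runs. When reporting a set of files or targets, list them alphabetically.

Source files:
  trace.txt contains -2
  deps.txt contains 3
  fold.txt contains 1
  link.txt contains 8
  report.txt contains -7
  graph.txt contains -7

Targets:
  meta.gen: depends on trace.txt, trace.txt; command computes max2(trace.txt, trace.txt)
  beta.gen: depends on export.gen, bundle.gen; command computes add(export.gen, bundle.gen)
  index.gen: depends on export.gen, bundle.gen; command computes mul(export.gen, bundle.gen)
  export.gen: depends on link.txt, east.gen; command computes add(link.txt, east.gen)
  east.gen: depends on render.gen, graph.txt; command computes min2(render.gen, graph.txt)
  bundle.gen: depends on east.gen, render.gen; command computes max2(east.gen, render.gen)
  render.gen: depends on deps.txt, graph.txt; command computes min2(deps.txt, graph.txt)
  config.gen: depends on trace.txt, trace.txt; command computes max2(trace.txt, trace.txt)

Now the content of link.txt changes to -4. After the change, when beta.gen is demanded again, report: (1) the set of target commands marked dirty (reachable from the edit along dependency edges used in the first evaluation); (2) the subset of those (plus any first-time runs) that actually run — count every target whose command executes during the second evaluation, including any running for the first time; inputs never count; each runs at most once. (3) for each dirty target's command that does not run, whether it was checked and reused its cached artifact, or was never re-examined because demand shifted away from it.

Marked dirty: beta.gen, export.gen.
Target commands that run: beta.gen, export.gen — 2 in total.
Every dirty target's command ran.

First evaluation (everything demanded from the output):
  render.gen = min2(3, -7) = -7
  east.gen = min2(-7, -7) = -7
  bundle.gen = max2(-7, -7) = -7
  export.gen = add(8, -7) = 1
  beta.gen = add(1, -7) = -6

Propagation after the edit:
  export.gen: runs — link.txt 8->-4; result -11.
  beta.gen: runs — export.gen 1->-11; result -18.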